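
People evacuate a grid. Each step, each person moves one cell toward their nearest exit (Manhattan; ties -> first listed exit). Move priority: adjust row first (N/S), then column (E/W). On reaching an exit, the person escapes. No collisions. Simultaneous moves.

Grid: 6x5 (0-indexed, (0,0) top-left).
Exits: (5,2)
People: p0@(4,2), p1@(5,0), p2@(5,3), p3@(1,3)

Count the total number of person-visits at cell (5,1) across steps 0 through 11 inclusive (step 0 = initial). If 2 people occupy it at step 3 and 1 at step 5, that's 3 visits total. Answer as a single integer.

Step 0: p0@(4,2) p1@(5,0) p2@(5,3) p3@(1,3) -> at (5,1): 0 [-], cum=0
Step 1: p0@ESC p1@(5,1) p2@ESC p3@(2,3) -> at (5,1): 1 [p1], cum=1
Step 2: p0@ESC p1@ESC p2@ESC p3@(3,3) -> at (5,1): 0 [-], cum=1
Step 3: p0@ESC p1@ESC p2@ESC p3@(4,3) -> at (5,1): 0 [-], cum=1
Step 4: p0@ESC p1@ESC p2@ESC p3@(5,3) -> at (5,1): 0 [-], cum=1
Step 5: p0@ESC p1@ESC p2@ESC p3@ESC -> at (5,1): 0 [-], cum=1
Total visits = 1

Answer: 1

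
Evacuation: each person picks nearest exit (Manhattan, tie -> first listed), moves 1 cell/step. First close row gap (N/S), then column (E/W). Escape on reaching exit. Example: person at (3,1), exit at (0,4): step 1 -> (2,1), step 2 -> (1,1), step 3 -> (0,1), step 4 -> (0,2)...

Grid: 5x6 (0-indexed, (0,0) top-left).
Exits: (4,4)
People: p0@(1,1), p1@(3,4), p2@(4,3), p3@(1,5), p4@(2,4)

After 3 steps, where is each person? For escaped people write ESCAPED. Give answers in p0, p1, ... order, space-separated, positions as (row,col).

Step 1: p0:(1,1)->(2,1) | p1:(3,4)->(4,4)->EXIT | p2:(4,3)->(4,4)->EXIT | p3:(1,5)->(2,5) | p4:(2,4)->(3,4)
Step 2: p0:(2,1)->(3,1) | p1:escaped | p2:escaped | p3:(2,5)->(3,5) | p4:(3,4)->(4,4)->EXIT
Step 3: p0:(3,1)->(4,1) | p1:escaped | p2:escaped | p3:(3,5)->(4,5) | p4:escaped

(4,1) ESCAPED ESCAPED (4,5) ESCAPED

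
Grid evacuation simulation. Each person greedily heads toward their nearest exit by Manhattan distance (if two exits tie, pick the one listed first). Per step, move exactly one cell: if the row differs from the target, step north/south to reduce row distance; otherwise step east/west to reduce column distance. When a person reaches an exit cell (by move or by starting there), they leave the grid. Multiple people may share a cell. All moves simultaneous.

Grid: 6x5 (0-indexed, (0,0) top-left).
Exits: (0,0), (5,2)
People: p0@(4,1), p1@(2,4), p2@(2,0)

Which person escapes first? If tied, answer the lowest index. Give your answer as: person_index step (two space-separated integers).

Answer: 0 2

Derivation:
Step 1: p0:(4,1)->(5,1) | p1:(2,4)->(3,4) | p2:(2,0)->(1,0)
Step 2: p0:(5,1)->(5,2)->EXIT | p1:(3,4)->(4,4) | p2:(1,0)->(0,0)->EXIT
Step 3: p0:escaped | p1:(4,4)->(5,4) | p2:escaped
Step 4: p0:escaped | p1:(5,4)->(5,3) | p2:escaped
Step 5: p0:escaped | p1:(5,3)->(5,2)->EXIT | p2:escaped
Exit steps: [2, 5, 2]
First to escape: p0 at step 2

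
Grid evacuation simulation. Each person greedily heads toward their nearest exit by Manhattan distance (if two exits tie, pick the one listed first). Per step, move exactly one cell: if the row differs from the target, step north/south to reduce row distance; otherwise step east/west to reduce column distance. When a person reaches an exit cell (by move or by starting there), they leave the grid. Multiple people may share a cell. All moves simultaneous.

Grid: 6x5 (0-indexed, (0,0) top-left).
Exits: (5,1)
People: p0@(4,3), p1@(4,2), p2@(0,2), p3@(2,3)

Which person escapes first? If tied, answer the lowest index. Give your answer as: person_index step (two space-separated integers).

Answer: 1 2

Derivation:
Step 1: p0:(4,3)->(5,3) | p1:(4,2)->(5,2) | p2:(0,2)->(1,2) | p3:(2,3)->(3,3)
Step 2: p0:(5,3)->(5,2) | p1:(5,2)->(5,1)->EXIT | p2:(1,2)->(2,2) | p3:(3,3)->(4,3)
Step 3: p0:(5,2)->(5,1)->EXIT | p1:escaped | p2:(2,2)->(3,2) | p3:(4,3)->(5,3)
Step 4: p0:escaped | p1:escaped | p2:(3,2)->(4,2) | p3:(5,3)->(5,2)
Step 5: p0:escaped | p1:escaped | p2:(4,2)->(5,2) | p3:(5,2)->(5,1)->EXIT
Step 6: p0:escaped | p1:escaped | p2:(5,2)->(5,1)->EXIT | p3:escaped
Exit steps: [3, 2, 6, 5]
First to escape: p1 at step 2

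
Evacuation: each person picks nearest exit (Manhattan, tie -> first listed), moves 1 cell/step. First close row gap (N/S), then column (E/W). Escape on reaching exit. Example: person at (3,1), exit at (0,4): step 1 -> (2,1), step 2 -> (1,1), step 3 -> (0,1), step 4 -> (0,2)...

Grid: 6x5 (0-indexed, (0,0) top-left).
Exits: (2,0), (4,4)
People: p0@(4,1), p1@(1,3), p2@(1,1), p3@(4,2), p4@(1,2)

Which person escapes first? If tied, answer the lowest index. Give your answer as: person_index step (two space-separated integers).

Step 1: p0:(4,1)->(3,1) | p1:(1,3)->(2,3) | p2:(1,1)->(2,1) | p3:(4,2)->(4,3) | p4:(1,2)->(2,2)
Step 2: p0:(3,1)->(2,1) | p1:(2,3)->(2,2) | p2:(2,1)->(2,0)->EXIT | p3:(4,3)->(4,4)->EXIT | p4:(2,2)->(2,1)
Step 3: p0:(2,1)->(2,0)->EXIT | p1:(2,2)->(2,1) | p2:escaped | p3:escaped | p4:(2,1)->(2,0)->EXIT
Step 4: p0:escaped | p1:(2,1)->(2,0)->EXIT | p2:escaped | p3:escaped | p4:escaped
Exit steps: [3, 4, 2, 2, 3]
First to escape: p2 at step 2

Answer: 2 2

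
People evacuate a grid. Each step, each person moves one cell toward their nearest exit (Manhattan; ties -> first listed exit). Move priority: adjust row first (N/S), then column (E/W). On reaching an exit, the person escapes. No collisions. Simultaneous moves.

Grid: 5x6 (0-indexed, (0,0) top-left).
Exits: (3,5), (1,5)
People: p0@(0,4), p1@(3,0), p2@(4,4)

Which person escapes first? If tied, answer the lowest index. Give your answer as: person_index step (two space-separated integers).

Answer: 0 2

Derivation:
Step 1: p0:(0,4)->(1,4) | p1:(3,0)->(3,1) | p2:(4,4)->(3,4)
Step 2: p0:(1,4)->(1,5)->EXIT | p1:(3,1)->(3,2) | p2:(3,4)->(3,5)->EXIT
Step 3: p0:escaped | p1:(3,2)->(3,3) | p2:escaped
Step 4: p0:escaped | p1:(3,3)->(3,4) | p2:escaped
Step 5: p0:escaped | p1:(3,4)->(3,5)->EXIT | p2:escaped
Exit steps: [2, 5, 2]
First to escape: p0 at step 2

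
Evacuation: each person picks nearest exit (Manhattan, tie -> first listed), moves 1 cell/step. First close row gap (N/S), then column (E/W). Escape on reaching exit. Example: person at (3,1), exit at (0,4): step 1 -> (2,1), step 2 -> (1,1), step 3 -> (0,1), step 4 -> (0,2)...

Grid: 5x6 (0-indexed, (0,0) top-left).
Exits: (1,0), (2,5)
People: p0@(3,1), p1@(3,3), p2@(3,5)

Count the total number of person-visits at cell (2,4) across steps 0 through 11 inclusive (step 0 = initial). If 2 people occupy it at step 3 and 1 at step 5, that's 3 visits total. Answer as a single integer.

Step 0: p0@(3,1) p1@(3,3) p2@(3,5) -> at (2,4): 0 [-], cum=0
Step 1: p0@(2,1) p1@(2,3) p2@ESC -> at (2,4): 0 [-], cum=0
Step 2: p0@(1,1) p1@(2,4) p2@ESC -> at (2,4): 1 [p1], cum=1
Step 3: p0@ESC p1@ESC p2@ESC -> at (2,4): 0 [-], cum=1
Total visits = 1

Answer: 1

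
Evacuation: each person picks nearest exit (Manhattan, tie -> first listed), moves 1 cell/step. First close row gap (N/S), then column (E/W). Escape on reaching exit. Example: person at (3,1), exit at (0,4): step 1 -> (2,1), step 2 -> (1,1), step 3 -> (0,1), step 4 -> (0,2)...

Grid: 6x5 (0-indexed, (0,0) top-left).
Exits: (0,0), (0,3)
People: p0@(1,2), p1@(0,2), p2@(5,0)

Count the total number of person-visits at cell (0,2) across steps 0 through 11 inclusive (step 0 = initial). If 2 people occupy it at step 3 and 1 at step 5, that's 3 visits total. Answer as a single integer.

Step 0: p0@(1,2) p1@(0,2) p2@(5,0) -> at (0,2): 1 [p1], cum=1
Step 1: p0@(0,2) p1@ESC p2@(4,0) -> at (0,2): 1 [p0], cum=2
Step 2: p0@ESC p1@ESC p2@(3,0) -> at (0,2): 0 [-], cum=2
Step 3: p0@ESC p1@ESC p2@(2,0) -> at (0,2): 0 [-], cum=2
Step 4: p0@ESC p1@ESC p2@(1,0) -> at (0,2): 0 [-], cum=2
Step 5: p0@ESC p1@ESC p2@ESC -> at (0,2): 0 [-], cum=2
Total visits = 2

Answer: 2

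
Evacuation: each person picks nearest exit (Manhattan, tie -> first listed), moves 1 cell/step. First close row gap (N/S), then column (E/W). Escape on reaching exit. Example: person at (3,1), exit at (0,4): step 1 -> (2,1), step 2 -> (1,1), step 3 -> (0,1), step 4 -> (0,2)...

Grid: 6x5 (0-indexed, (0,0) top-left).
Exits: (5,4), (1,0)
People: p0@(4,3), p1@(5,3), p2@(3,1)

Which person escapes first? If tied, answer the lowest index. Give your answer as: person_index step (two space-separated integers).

Step 1: p0:(4,3)->(5,3) | p1:(5,3)->(5,4)->EXIT | p2:(3,1)->(2,1)
Step 2: p0:(5,3)->(5,4)->EXIT | p1:escaped | p2:(2,1)->(1,1)
Step 3: p0:escaped | p1:escaped | p2:(1,1)->(1,0)->EXIT
Exit steps: [2, 1, 3]
First to escape: p1 at step 1

Answer: 1 1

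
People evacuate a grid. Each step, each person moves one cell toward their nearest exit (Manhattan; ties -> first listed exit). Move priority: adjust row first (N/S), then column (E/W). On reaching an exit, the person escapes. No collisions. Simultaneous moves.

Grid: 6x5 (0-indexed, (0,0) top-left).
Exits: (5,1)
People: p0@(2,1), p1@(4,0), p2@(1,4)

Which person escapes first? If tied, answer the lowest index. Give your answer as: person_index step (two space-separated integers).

Answer: 1 2

Derivation:
Step 1: p0:(2,1)->(3,1) | p1:(4,0)->(5,0) | p2:(1,4)->(2,4)
Step 2: p0:(3,1)->(4,1) | p1:(5,0)->(5,1)->EXIT | p2:(2,4)->(3,4)
Step 3: p0:(4,1)->(5,1)->EXIT | p1:escaped | p2:(3,4)->(4,4)
Step 4: p0:escaped | p1:escaped | p2:(4,4)->(5,4)
Step 5: p0:escaped | p1:escaped | p2:(5,4)->(5,3)
Step 6: p0:escaped | p1:escaped | p2:(5,3)->(5,2)
Step 7: p0:escaped | p1:escaped | p2:(5,2)->(5,1)->EXIT
Exit steps: [3, 2, 7]
First to escape: p1 at step 2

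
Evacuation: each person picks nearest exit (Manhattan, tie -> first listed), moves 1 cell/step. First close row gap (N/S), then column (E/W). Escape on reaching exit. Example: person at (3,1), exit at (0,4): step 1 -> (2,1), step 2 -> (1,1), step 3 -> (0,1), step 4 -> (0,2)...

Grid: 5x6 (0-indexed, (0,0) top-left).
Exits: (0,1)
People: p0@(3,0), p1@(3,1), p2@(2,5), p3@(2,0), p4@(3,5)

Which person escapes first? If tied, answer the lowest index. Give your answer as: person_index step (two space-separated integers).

Step 1: p0:(3,0)->(2,0) | p1:(3,1)->(2,1) | p2:(2,5)->(1,5) | p3:(2,0)->(1,0) | p4:(3,5)->(2,5)
Step 2: p0:(2,0)->(1,0) | p1:(2,1)->(1,1) | p2:(1,5)->(0,5) | p3:(1,0)->(0,0) | p4:(2,5)->(1,5)
Step 3: p0:(1,0)->(0,0) | p1:(1,1)->(0,1)->EXIT | p2:(0,5)->(0,4) | p3:(0,0)->(0,1)->EXIT | p4:(1,5)->(0,5)
Step 4: p0:(0,0)->(0,1)->EXIT | p1:escaped | p2:(0,4)->(0,3) | p3:escaped | p4:(0,5)->(0,4)
Step 5: p0:escaped | p1:escaped | p2:(0,3)->(0,2) | p3:escaped | p4:(0,4)->(0,3)
Step 6: p0:escaped | p1:escaped | p2:(0,2)->(0,1)->EXIT | p3:escaped | p4:(0,3)->(0,2)
Step 7: p0:escaped | p1:escaped | p2:escaped | p3:escaped | p4:(0,2)->(0,1)->EXIT
Exit steps: [4, 3, 6, 3, 7]
First to escape: p1 at step 3

Answer: 1 3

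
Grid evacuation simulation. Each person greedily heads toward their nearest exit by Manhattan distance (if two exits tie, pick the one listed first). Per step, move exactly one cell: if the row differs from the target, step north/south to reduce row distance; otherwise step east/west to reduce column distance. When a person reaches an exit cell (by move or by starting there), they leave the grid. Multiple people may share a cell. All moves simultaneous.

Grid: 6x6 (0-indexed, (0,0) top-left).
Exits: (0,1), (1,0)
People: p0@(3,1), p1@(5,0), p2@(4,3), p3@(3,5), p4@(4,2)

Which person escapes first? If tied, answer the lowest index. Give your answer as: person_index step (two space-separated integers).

Step 1: p0:(3,1)->(2,1) | p1:(5,0)->(4,0) | p2:(4,3)->(3,3) | p3:(3,5)->(2,5) | p4:(4,2)->(3,2)
Step 2: p0:(2,1)->(1,1) | p1:(4,0)->(3,0) | p2:(3,3)->(2,3) | p3:(2,5)->(1,5) | p4:(3,2)->(2,2)
Step 3: p0:(1,1)->(0,1)->EXIT | p1:(3,0)->(2,0) | p2:(2,3)->(1,3) | p3:(1,5)->(0,5) | p4:(2,2)->(1,2)
Step 4: p0:escaped | p1:(2,0)->(1,0)->EXIT | p2:(1,3)->(0,3) | p3:(0,5)->(0,4) | p4:(1,2)->(0,2)
Step 5: p0:escaped | p1:escaped | p2:(0,3)->(0,2) | p3:(0,4)->(0,3) | p4:(0,2)->(0,1)->EXIT
Step 6: p0:escaped | p1:escaped | p2:(0,2)->(0,1)->EXIT | p3:(0,3)->(0,2) | p4:escaped
Step 7: p0:escaped | p1:escaped | p2:escaped | p3:(0,2)->(0,1)->EXIT | p4:escaped
Exit steps: [3, 4, 6, 7, 5]
First to escape: p0 at step 3

Answer: 0 3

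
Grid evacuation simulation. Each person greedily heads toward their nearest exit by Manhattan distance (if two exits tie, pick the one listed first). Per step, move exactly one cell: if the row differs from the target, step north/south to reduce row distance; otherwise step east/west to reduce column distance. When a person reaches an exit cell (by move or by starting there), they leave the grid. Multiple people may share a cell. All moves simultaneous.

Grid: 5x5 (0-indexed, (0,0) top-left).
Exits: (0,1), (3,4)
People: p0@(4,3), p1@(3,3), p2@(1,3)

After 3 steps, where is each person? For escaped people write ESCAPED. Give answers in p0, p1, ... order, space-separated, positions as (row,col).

Step 1: p0:(4,3)->(3,3) | p1:(3,3)->(3,4)->EXIT | p2:(1,3)->(0,3)
Step 2: p0:(3,3)->(3,4)->EXIT | p1:escaped | p2:(0,3)->(0,2)
Step 3: p0:escaped | p1:escaped | p2:(0,2)->(0,1)->EXIT

ESCAPED ESCAPED ESCAPED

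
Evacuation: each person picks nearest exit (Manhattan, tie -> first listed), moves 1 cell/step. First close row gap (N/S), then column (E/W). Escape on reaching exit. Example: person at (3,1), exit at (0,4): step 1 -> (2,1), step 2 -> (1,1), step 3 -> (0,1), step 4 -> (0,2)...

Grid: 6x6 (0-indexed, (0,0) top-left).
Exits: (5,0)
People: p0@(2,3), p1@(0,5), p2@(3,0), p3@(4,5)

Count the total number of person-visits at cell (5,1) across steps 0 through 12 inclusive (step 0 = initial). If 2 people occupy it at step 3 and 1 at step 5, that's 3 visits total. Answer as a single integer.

Step 0: p0@(2,3) p1@(0,5) p2@(3,0) p3@(4,5) -> at (5,1): 0 [-], cum=0
Step 1: p0@(3,3) p1@(1,5) p2@(4,0) p3@(5,5) -> at (5,1): 0 [-], cum=0
Step 2: p0@(4,3) p1@(2,5) p2@ESC p3@(5,4) -> at (5,1): 0 [-], cum=0
Step 3: p0@(5,3) p1@(3,5) p2@ESC p3@(5,3) -> at (5,1): 0 [-], cum=0
Step 4: p0@(5,2) p1@(4,5) p2@ESC p3@(5,2) -> at (5,1): 0 [-], cum=0
Step 5: p0@(5,1) p1@(5,5) p2@ESC p3@(5,1) -> at (5,1): 2 [p0,p3], cum=2
Step 6: p0@ESC p1@(5,4) p2@ESC p3@ESC -> at (5,1): 0 [-], cum=2
Step 7: p0@ESC p1@(5,3) p2@ESC p3@ESC -> at (5,1): 0 [-], cum=2
Step 8: p0@ESC p1@(5,2) p2@ESC p3@ESC -> at (5,1): 0 [-], cum=2
Step 9: p0@ESC p1@(5,1) p2@ESC p3@ESC -> at (5,1): 1 [p1], cum=3
Step 10: p0@ESC p1@ESC p2@ESC p3@ESC -> at (5,1): 0 [-], cum=3
Total visits = 3

Answer: 3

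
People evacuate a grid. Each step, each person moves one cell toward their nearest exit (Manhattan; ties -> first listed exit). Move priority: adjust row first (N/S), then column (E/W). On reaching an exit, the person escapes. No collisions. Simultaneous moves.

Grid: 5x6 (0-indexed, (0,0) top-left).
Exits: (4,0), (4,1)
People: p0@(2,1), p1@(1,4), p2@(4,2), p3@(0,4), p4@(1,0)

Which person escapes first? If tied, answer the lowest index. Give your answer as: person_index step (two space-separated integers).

Answer: 2 1

Derivation:
Step 1: p0:(2,1)->(3,1) | p1:(1,4)->(2,4) | p2:(4,2)->(4,1)->EXIT | p3:(0,4)->(1,4) | p4:(1,0)->(2,0)
Step 2: p0:(3,1)->(4,1)->EXIT | p1:(2,4)->(3,4) | p2:escaped | p3:(1,4)->(2,4) | p4:(2,0)->(3,0)
Step 3: p0:escaped | p1:(3,4)->(4,4) | p2:escaped | p3:(2,4)->(3,4) | p4:(3,0)->(4,0)->EXIT
Step 4: p0:escaped | p1:(4,4)->(4,3) | p2:escaped | p3:(3,4)->(4,4) | p4:escaped
Step 5: p0:escaped | p1:(4,3)->(4,2) | p2:escaped | p3:(4,4)->(4,3) | p4:escaped
Step 6: p0:escaped | p1:(4,2)->(4,1)->EXIT | p2:escaped | p3:(4,3)->(4,2) | p4:escaped
Step 7: p0:escaped | p1:escaped | p2:escaped | p3:(4,2)->(4,1)->EXIT | p4:escaped
Exit steps: [2, 6, 1, 7, 3]
First to escape: p2 at step 1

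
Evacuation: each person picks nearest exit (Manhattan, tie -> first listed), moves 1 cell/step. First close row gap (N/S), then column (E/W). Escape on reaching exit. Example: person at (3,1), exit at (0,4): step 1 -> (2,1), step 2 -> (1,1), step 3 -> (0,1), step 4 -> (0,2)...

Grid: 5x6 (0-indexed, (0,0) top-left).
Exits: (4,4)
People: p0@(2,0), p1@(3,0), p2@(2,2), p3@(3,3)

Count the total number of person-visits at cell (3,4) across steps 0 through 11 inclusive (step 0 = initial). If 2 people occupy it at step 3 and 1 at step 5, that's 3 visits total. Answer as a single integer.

Step 0: p0@(2,0) p1@(3,0) p2@(2,2) p3@(3,3) -> at (3,4): 0 [-], cum=0
Step 1: p0@(3,0) p1@(4,0) p2@(3,2) p3@(4,3) -> at (3,4): 0 [-], cum=0
Step 2: p0@(4,0) p1@(4,1) p2@(4,2) p3@ESC -> at (3,4): 0 [-], cum=0
Step 3: p0@(4,1) p1@(4,2) p2@(4,3) p3@ESC -> at (3,4): 0 [-], cum=0
Step 4: p0@(4,2) p1@(4,3) p2@ESC p3@ESC -> at (3,4): 0 [-], cum=0
Step 5: p0@(4,3) p1@ESC p2@ESC p3@ESC -> at (3,4): 0 [-], cum=0
Step 6: p0@ESC p1@ESC p2@ESC p3@ESC -> at (3,4): 0 [-], cum=0
Total visits = 0

Answer: 0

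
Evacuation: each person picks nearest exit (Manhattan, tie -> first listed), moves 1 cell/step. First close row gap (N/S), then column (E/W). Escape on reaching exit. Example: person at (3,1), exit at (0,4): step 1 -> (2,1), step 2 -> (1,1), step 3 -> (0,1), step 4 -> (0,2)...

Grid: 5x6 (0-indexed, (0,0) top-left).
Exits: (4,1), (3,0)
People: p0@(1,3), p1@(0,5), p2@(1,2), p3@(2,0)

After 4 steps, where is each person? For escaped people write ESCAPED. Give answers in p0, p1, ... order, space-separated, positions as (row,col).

Step 1: p0:(1,3)->(2,3) | p1:(0,5)->(1,5) | p2:(1,2)->(2,2) | p3:(2,0)->(3,0)->EXIT
Step 2: p0:(2,3)->(3,3) | p1:(1,5)->(2,5) | p2:(2,2)->(3,2) | p3:escaped
Step 3: p0:(3,3)->(4,3) | p1:(2,5)->(3,5) | p2:(3,2)->(4,2) | p3:escaped
Step 4: p0:(4,3)->(4,2) | p1:(3,5)->(4,5) | p2:(4,2)->(4,1)->EXIT | p3:escaped

(4,2) (4,5) ESCAPED ESCAPED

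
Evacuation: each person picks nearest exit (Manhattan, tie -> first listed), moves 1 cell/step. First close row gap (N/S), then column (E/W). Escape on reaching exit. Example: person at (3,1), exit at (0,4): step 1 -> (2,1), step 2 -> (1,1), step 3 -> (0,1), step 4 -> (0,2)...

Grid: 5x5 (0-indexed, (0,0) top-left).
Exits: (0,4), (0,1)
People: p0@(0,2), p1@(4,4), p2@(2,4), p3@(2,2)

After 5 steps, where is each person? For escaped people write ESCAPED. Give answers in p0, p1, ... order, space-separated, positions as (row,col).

Step 1: p0:(0,2)->(0,1)->EXIT | p1:(4,4)->(3,4) | p2:(2,4)->(1,4) | p3:(2,2)->(1,2)
Step 2: p0:escaped | p1:(3,4)->(2,4) | p2:(1,4)->(0,4)->EXIT | p3:(1,2)->(0,2)
Step 3: p0:escaped | p1:(2,4)->(1,4) | p2:escaped | p3:(0,2)->(0,1)->EXIT
Step 4: p0:escaped | p1:(1,4)->(0,4)->EXIT | p2:escaped | p3:escaped

ESCAPED ESCAPED ESCAPED ESCAPED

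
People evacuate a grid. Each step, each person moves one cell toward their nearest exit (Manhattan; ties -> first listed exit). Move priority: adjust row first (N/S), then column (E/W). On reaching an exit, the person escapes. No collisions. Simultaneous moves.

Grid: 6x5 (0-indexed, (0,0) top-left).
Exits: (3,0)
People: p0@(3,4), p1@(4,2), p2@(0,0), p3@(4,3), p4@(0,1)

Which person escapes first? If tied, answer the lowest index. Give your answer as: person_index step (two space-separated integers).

Step 1: p0:(3,4)->(3,3) | p1:(4,2)->(3,2) | p2:(0,0)->(1,0) | p3:(4,3)->(3,3) | p4:(0,1)->(1,1)
Step 2: p0:(3,3)->(3,2) | p1:(3,2)->(3,1) | p2:(1,0)->(2,0) | p3:(3,3)->(3,2) | p4:(1,1)->(2,1)
Step 3: p0:(3,2)->(3,1) | p1:(3,1)->(3,0)->EXIT | p2:(2,0)->(3,0)->EXIT | p3:(3,2)->(3,1) | p4:(2,1)->(3,1)
Step 4: p0:(3,1)->(3,0)->EXIT | p1:escaped | p2:escaped | p3:(3,1)->(3,0)->EXIT | p4:(3,1)->(3,0)->EXIT
Exit steps: [4, 3, 3, 4, 4]
First to escape: p1 at step 3

Answer: 1 3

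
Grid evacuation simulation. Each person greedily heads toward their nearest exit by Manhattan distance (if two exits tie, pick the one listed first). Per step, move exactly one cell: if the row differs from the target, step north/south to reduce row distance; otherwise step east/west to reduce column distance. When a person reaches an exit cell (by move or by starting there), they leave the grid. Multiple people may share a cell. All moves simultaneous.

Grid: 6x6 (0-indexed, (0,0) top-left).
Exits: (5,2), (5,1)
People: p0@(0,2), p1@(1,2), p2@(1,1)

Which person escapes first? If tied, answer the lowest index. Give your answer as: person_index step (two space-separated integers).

Step 1: p0:(0,2)->(1,2) | p1:(1,2)->(2,2) | p2:(1,1)->(2,1)
Step 2: p0:(1,2)->(2,2) | p1:(2,2)->(3,2) | p2:(2,1)->(3,1)
Step 3: p0:(2,2)->(3,2) | p1:(3,2)->(4,2) | p2:(3,1)->(4,1)
Step 4: p0:(3,2)->(4,2) | p1:(4,2)->(5,2)->EXIT | p2:(4,1)->(5,1)->EXIT
Step 5: p0:(4,2)->(5,2)->EXIT | p1:escaped | p2:escaped
Exit steps: [5, 4, 4]
First to escape: p1 at step 4

Answer: 1 4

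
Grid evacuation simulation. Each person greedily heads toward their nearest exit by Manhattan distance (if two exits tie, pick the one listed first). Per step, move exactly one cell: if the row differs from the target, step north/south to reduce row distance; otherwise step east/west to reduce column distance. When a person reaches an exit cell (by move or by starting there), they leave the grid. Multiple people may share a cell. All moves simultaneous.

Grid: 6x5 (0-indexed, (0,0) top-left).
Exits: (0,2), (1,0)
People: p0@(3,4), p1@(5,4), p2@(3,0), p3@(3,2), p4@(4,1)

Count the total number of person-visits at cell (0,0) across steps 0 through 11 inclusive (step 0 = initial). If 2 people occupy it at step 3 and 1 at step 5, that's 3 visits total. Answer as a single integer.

Answer: 0

Derivation:
Step 0: p0@(3,4) p1@(5,4) p2@(3,0) p3@(3,2) p4@(4,1) -> at (0,0): 0 [-], cum=0
Step 1: p0@(2,4) p1@(4,4) p2@(2,0) p3@(2,2) p4@(3,1) -> at (0,0): 0 [-], cum=0
Step 2: p0@(1,4) p1@(3,4) p2@ESC p3@(1,2) p4@(2,1) -> at (0,0): 0 [-], cum=0
Step 3: p0@(0,4) p1@(2,4) p2@ESC p3@ESC p4@(1,1) -> at (0,0): 0 [-], cum=0
Step 4: p0@(0,3) p1@(1,4) p2@ESC p3@ESC p4@ESC -> at (0,0): 0 [-], cum=0
Step 5: p0@ESC p1@(0,4) p2@ESC p3@ESC p4@ESC -> at (0,0): 0 [-], cum=0
Step 6: p0@ESC p1@(0,3) p2@ESC p3@ESC p4@ESC -> at (0,0): 0 [-], cum=0
Step 7: p0@ESC p1@ESC p2@ESC p3@ESC p4@ESC -> at (0,0): 0 [-], cum=0
Total visits = 0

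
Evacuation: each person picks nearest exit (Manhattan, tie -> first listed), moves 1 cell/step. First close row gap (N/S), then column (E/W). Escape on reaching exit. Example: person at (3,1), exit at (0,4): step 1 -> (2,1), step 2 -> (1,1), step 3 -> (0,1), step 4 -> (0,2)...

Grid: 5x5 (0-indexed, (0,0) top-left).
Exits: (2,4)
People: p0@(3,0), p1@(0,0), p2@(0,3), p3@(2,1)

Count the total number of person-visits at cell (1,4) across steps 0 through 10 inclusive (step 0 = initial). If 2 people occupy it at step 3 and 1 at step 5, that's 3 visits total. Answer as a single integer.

Step 0: p0@(3,0) p1@(0,0) p2@(0,3) p3@(2,1) -> at (1,4): 0 [-], cum=0
Step 1: p0@(2,0) p1@(1,0) p2@(1,3) p3@(2,2) -> at (1,4): 0 [-], cum=0
Step 2: p0@(2,1) p1@(2,0) p2@(2,3) p3@(2,3) -> at (1,4): 0 [-], cum=0
Step 3: p0@(2,2) p1@(2,1) p2@ESC p3@ESC -> at (1,4): 0 [-], cum=0
Step 4: p0@(2,3) p1@(2,2) p2@ESC p3@ESC -> at (1,4): 0 [-], cum=0
Step 5: p0@ESC p1@(2,3) p2@ESC p3@ESC -> at (1,4): 0 [-], cum=0
Step 6: p0@ESC p1@ESC p2@ESC p3@ESC -> at (1,4): 0 [-], cum=0
Total visits = 0

Answer: 0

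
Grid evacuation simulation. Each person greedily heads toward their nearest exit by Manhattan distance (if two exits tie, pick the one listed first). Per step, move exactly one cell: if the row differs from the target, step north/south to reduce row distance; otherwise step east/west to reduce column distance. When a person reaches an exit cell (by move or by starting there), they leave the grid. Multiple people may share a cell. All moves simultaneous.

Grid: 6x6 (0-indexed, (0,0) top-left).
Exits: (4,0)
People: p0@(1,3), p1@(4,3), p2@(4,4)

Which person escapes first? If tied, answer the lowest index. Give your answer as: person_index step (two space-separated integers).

Answer: 1 3

Derivation:
Step 1: p0:(1,3)->(2,3) | p1:(4,3)->(4,2) | p2:(4,4)->(4,3)
Step 2: p0:(2,3)->(3,3) | p1:(4,2)->(4,1) | p2:(4,3)->(4,2)
Step 3: p0:(3,3)->(4,3) | p1:(4,1)->(4,0)->EXIT | p2:(4,2)->(4,1)
Step 4: p0:(4,3)->(4,2) | p1:escaped | p2:(4,1)->(4,0)->EXIT
Step 5: p0:(4,2)->(4,1) | p1:escaped | p2:escaped
Step 6: p0:(4,1)->(4,0)->EXIT | p1:escaped | p2:escaped
Exit steps: [6, 3, 4]
First to escape: p1 at step 3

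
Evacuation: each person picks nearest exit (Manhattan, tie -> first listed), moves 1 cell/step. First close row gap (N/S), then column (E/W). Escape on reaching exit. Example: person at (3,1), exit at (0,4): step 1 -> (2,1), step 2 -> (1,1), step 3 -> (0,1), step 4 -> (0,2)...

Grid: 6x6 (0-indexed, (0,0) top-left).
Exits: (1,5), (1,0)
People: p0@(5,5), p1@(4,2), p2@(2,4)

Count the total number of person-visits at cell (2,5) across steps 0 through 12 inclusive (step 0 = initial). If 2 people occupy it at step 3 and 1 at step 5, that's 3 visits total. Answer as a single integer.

Step 0: p0@(5,5) p1@(4,2) p2@(2,4) -> at (2,5): 0 [-], cum=0
Step 1: p0@(4,5) p1@(3,2) p2@(1,4) -> at (2,5): 0 [-], cum=0
Step 2: p0@(3,5) p1@(2,2) p2@ESC -> at (2,5): 0 [-], cum=0
Step 3: p0@(2,5) p1@(1,2) p2@ESC -> at (2,5): 1 [p0], cum=1
Step 4: p0@ESC p1@(1,1) p2@ESC -> at (2,5): 0 [-], cum=1
Step 5: p0@ESC p1@ESC p2@ESC -> at (2,5): 0 [-], cum=1
Total visits = 1

Answer: 1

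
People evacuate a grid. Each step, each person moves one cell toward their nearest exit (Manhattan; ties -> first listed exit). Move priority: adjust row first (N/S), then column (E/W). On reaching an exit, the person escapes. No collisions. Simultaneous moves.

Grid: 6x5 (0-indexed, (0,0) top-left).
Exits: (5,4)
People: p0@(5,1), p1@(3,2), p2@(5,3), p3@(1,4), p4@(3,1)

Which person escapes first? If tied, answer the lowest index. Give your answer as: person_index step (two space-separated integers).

Answer: 2 1

Derivation:
Step 1: p0:(5,1)->(5,2) | p1:(3,2)->(4,2) | p2:(5,3)->(5,4)->EXIT | p3:(1,4)->(2,4) | p4:(3,1)->(4,1)
Step 2: p0:(5,2)->(5,3) | p1:(4,2)->(5,2) | p2:escaped | p3:(2,4)->(3,4) | p4:(4,1)->(5,1)
Step 3: p0:(5,3)->(5,4)->EXIT | p1:(5,2)->(5,3) | p2:escaped | p3:(3,4)->(4,4) | p4:(5,1)->(5,2)
Step 4: p0:escaped | p1:(5,3)->(5,4)->EXIT | p2:escaped | p3:(4,4)->(5,4)->EXIT | p4:(5,2)->(5,3)
Step 5: p0:escaped | p1:escaped | p2:escaped | p3:escaped | p4:(5,3)->(5,4)->EXIT
Exit steps: [3, 4, 1, 4, 5]
First to escape: p2 at step 1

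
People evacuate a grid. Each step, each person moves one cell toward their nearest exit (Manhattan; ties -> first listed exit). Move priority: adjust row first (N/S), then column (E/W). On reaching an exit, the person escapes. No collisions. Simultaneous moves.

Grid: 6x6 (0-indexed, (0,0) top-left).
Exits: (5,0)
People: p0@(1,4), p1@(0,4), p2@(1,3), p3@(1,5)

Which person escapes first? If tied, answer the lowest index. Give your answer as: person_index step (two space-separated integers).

Step 1: p0:(1,4)->(2,4) | p1:(0,4)->(1,4) | p2:(1,3)->(2,3) | p3:(1,5)->(2,5)
Step 2: p0:(2,4)->(3,4) | p1:(1,4)->(2,4) | p2:(2,3)->(3,3) | p3:(2,5)->(3,5)
Step 3: p0:(3,4)->(4,4) | p1:(2,4)->(3,4) | p2:(3,3)->(4,3) | p3:(3,5)->(4,5)
Step 4: p0:(4,4)->(5,4) | p1:(3,4)->(4,4) | p2:(4,3)->(5,3) | p3:(4,5)->(5,5)
Step 5: p0:(5,4)->(5,3) | p1:(4,4)->(5,4) | p2:(5,3)->(5,2) | p3:(5,5)->(5,4)
Step 6: p0:(5,3)->(5,2) | p1:(5,4)->(5,3) | p2:(5,2)->(5,1) | p3:(5,4)->(5,3)
Step 7: p0:(5,2)->(5,1) | p1:(5,3)->(5,2) | p2:(5,1)->(5,0)->EXIT | p3:(5,3)->(5,2)
Step 8: p0:(5,1)->(5,0)->EXIT | p1:(5,2)->(5,1) | p2:escaped | p3:(5,2)->(5,1)
Step 9: p0:escaped | p1:(5,1)->(5,0)->EXIT | p2:escaped | p3:(5,1)->(5,0)->EXIT
Exit steps: [8, 9, 7, 9]
First to escape: p2 at step 7

Answer: 2 7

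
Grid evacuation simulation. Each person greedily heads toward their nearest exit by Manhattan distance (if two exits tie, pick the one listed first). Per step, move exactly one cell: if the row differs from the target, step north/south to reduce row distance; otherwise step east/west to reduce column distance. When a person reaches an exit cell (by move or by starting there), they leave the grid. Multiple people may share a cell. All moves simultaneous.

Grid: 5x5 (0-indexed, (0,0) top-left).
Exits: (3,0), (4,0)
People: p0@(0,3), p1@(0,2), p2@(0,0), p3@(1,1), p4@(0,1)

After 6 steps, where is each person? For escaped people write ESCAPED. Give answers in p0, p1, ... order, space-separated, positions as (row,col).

Step 1: p0:(0,3)->(1,3) | p1:(0,2)->(1,2) | p2:(0,0)->(1,0) | p3:(1,1)->(2,1) | p4:(0,1)->(1,1)
Step 2: p0:(1,3)->(2,3) | p1:(1,2)->(2,2) | p2:(1,0)->(2,0) | p3:(2,1)->(3,1) | p4:(1,1)->(2,1)
Step 3: p0:(2,3)->(3,3) | p1:(2,2)->(3,2) | p2:(2,0)->(3,0)->EXIT | p3:(3,1)->(3,0)->EXIT | p4:(2,1)->(3,1)
Step 4: p0:(3,3)->(3,2) | p1:(3,2)->(3,1) | p2:escaped | p3:escaped | p4:(3,1)->(3,0)->EXIT
Step 5: p0:(3,2)->(3,1) | p1:(3,1)->(3,0)->EXIT | p2:escaped | p3:escaped | p4:escaped
Step 6: p0:(3,1)->(3,0)->EXIT | p1:escaped | p2:escaped | p3:escaped | p4:escaped

ESCAPED ESCAPED ESCAPED ESCAPED ESCAPED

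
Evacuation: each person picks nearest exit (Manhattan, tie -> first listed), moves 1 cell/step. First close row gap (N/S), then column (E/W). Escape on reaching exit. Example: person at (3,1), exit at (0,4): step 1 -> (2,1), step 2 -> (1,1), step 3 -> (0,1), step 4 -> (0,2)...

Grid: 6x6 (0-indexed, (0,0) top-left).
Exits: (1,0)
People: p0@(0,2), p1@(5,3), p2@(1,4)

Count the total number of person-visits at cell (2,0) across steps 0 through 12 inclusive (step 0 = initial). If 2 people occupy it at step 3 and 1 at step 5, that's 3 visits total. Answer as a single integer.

Answer: 0

Derivation:
Step 0: p0@(0,2) p1@(5,3) p2@(1,4) -> at (2,0): 0 [-], cum=0
Step 1: p0@(1,2) p1@(4,3) p2@(1,3) -> at (2,0): 0 [-], cum=0
Step 2: p0@(1,1) p1@(3,3) p2@(1,2) -> at (2,0): 0 [-], cum=0
Step 3: p0@ESC p1@(2,3) p2@(1,1) -> at (2,0): 0 [-], cum=0
Step 4: p0@ESC p1@(1,3) p2@ESC -> at (2,0): 0 [-], cum=0
Step 5: p0@ESC p1@(1,2) p2@ESC -> at (2,0): 0 [-], cum=0
Step 6: p0@ESC p1@(1,1) p2@ESC -> at (2,0): 0 [-], cum=0
Step 7: p0@ESC p1@ESC p2@ESC -> at (2,0): 0 [-], cum=0
Total visits = 0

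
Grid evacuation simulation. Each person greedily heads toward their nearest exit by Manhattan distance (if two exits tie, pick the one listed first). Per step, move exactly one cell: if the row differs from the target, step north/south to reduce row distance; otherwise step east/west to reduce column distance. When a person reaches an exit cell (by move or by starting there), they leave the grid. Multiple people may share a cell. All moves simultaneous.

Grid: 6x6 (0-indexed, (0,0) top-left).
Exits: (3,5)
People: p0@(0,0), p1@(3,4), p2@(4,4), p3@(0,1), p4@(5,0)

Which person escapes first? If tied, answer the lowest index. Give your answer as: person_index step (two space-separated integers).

Answer: 1 1

Derivation:
Step 1: p0:(0,0)->(1,0) | p1:(3,4)->(3,5)->EXIT | p2:(4,4)->(3,4) | p3:(0,1)->(1,1) | p4:(5,0)->(4,0)
Step 2: p0:(1,0)->(2,0) | p1:escaped | p2:(3,4)->(3,5)->EXIT | p3:(1,1)->(2,1) | p4:(4,0)->(3,0)
Step 3: p0:(2,0)->(3,0) | p1:escaped | p2:escaped | p3:(2,1)->(3,1) | p4:(3,0)->(3,1)
Step 4: p0:(3,0)->(3,1) | p1:escaped | p2:escaped | p3:(3,1)->(3,2) | p4:(3,1)->(3,2)
Step 5: p0:(3,1)->(3,2) | p1:escaped | p2:escaped | p3:(3,2)->(3,3) | p4:(3,2)->(3,3)
Step 6: p0:(3,2)->(3,3) | p1:escaped | p2:escaped | p3:(3,3)->(3,4) | p4:(3,3)->(3,4)
Step 7: p0:(3,3)->(3,4) | p1:escaped | p2:escaped | p3:(3,4)->(3,5)->EXIT | p4:(3,4)->(3,5)->EXIT
Step 8: p0:(3,4)->(3,5)->EXIT | p1:escaped | p2:escaped | p3:escaped | p4:escaped
Exit steps: [8, 1, 2, 7, 7]
First to escape: p1 at step 1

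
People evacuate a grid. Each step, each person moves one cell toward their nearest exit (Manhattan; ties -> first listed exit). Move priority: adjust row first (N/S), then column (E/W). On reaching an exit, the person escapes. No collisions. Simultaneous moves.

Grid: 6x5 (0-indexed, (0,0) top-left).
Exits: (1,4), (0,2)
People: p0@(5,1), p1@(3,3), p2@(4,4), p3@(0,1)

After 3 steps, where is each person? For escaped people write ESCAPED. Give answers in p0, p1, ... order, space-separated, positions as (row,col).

Step 1: p0:(5,1)->(4,1) | p1:(3,3)->(2,3) | p2:(4,4)->(3,4) | p3:(0,1)->(0,2)->EXIT
Step 2: p0:(4,1)->(3,1) | p1:(2,3)->(1,3) | p2:(3,4)->(2,4) | p3:escaped
Step 3: p0:(3,1)->(2,1) | p1:(1,3)->(1,4)->EXIT | p2:(2,4)->(1,4)->EXIT | p3:escaped

(2,1) ESCAPED ESCAPED ESCAPED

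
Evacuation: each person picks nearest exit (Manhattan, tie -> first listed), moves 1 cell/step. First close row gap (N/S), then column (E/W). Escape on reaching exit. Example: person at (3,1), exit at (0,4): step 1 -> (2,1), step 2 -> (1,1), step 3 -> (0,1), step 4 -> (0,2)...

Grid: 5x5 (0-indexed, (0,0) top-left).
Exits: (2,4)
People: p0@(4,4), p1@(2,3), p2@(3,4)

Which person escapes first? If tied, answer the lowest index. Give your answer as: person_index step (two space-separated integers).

Step 1: p0:(4,4)->(3,4) | p1:(2,3)->(2,4)->EXIT | p2:(3,4)->(2,4)->EXIT
Step 2: p0:(3,4)->(2,4)->EXIT | p1:escaped | p2:escaped
Exit steps: [2, 1, 1]
First to escape: p1 at step 1

Answer: 1 1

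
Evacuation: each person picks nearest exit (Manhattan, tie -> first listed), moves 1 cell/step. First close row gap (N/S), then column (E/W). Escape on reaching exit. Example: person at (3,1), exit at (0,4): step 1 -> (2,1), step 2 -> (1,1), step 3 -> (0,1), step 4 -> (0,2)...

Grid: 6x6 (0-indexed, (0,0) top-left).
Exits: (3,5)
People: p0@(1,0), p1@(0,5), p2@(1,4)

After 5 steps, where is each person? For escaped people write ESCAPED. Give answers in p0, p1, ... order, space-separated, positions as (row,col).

Step 1: p0:(1,0)->(2,0) | p1:(0,5)->(1,5) | p2:(1,4)->(2,4)
Step 2: p0:(2,0)->(3,0) | p1:(1,5)->(2,5) | p2:(2,4)->(3,4)
Step 3: p0:(3,0)->(3,1) | p1:(2,5)->(3,5)->EXIT | p2:(3,4)->(3,5)->EXIT
Step 4: p0:(3,1)->(3,2) | p1:escaped | p2:escaped
Step 5: p0:(3,2)->(3,3) | p1:escaped | p2:escaped

(3,3) ESCAPED ESCAPED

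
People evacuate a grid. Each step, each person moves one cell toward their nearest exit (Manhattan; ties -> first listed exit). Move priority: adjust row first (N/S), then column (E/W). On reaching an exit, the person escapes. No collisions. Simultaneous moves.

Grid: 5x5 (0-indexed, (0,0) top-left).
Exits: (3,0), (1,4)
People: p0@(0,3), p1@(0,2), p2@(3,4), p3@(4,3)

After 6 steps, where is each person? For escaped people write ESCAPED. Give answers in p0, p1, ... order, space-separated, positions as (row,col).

Step 1: p0:(0,3)->(1,3) | p1:(0,2)->(1,2) | p2:(3,4)->(2,4) | p3:(4,3)->(3,3)
Step 2: p0:(1,3)->(1,4)->EXIT | p1:(1,2)->(1,3) | p2:(2,4)->(1,4)->EXIT | p3:(3,3)->(3,2)
Step 3: p0:escaped | p1:(1,3)->(1,4)->EXIT | p2:escaped | p3:(3,2)->(3,1)
Step 4: p0:escaped | p1:escaped | p2:escaped | p3:(3,1)->(3,0)->EXIT

ESCAPED ESCAPED ESCAPED ESCAPED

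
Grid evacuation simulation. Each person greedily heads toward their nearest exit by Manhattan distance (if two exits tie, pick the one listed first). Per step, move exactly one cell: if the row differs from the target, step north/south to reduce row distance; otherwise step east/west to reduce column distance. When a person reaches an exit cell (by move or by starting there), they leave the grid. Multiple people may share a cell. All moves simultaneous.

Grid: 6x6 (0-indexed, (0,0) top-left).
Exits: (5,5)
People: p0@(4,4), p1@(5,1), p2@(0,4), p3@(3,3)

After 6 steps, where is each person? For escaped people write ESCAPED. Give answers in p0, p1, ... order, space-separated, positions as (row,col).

Step 1: p0:(4,4)->(5,4) | p1:(5,1)->(5,2) | p2:(0,4)->(1,4) | p3:(3,3)->(4,3)
Step 2: p0:(5,4)->(5,5)->EXIT | p1:(5,2)->(5,3) | p2:(1,4)->(2,4) | p3:(4,3)->(5,3)
Step 3: p0:escaped | p1:(5,3)->(5,4) | p2:(2,4)->(3,4) | p3:(5,3)->(5,4)
Step 4: p0:escaped | p1:(5,4)->(5,5)->EXIT | p2:(3,4)->(4,4) | p3:(5,4)->(5,5)->EXIT
Step 5: p0:escaped | p1:escaped | p2:(4,4)->(5,4) | p3:escaped
Step 6: p0:escaped | p1:escaped | p2:(5,4)->(5,5)->EXIT | p3:escaped

ESCAPED ESCAPED ESCAPED ESCAPED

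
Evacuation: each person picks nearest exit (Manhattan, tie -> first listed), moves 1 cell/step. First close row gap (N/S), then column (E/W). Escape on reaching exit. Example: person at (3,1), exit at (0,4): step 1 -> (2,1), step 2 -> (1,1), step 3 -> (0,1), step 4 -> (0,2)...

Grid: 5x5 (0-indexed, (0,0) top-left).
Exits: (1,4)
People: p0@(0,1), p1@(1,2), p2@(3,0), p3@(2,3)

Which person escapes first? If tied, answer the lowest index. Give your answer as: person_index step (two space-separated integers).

Answer: 1 2

Derivation:
Step 1: p0:(0,1)->(1,1) | p1:(1,2)->(1,3) | p2:(3,0)->(2,0) | p3:(2,3)->(1,3)
Step 2: p0:(1,1)->(1,2) | p1:(1,3)->(1,4)->EXIT | p2:(2,0)->(1,0) | p3:(1,3)->(1,4)->EXIT
Step 3: p0:(1,2)->(1,3) | p1:escaped | p2:(1,0)->(1,1) | p3:escaped
Step 4: p0:(1,3)->(1,4)->EXIT | p1:escaped | p2:(1,1)->(1,2) | p3:escaped
Step 5: p0:escaped | p1:escaped | p2:(1,2)->(1,3) | p3:escaped
Step 6: p0:escaped | p1:escaped | p2:(1,3)->(1,4)->EXIT | p3:escaped
Exit steps: [4, 2, 6, 2]
First to escape: p1 at step 2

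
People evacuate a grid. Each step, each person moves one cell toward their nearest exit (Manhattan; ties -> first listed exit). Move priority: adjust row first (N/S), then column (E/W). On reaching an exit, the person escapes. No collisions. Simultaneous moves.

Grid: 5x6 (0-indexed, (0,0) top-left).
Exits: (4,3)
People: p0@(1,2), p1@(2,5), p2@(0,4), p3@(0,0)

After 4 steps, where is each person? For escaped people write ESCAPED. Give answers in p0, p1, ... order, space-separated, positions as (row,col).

Step 1: p0:(1,2)->(2,2) | p1:(2,5)->(3,5) | p2:(0,4)->(1,4) | p3:(0,0)->(1,0)
Step 2: p0:(2,2)->(3,2) | p1:(3,5)->(4,5) | p2:(1,4)->(2,4) | p3:(1,0)->(2,0)
Step 3: p0:(3,2)->(4,2) | p1:(4,5)->(4,4) | p2:(2,4)->(3,4) | p3:(2,0)->(3,0)
Step 4: p0:(4,2)->(4,3)->EXIT | p1:(4,4)->(4,3)->EXIT | p2:(3,4)->(4,4) | p3:(3,0)->(4,0)

ESCAPED ESCAPED (4,4) (4,0)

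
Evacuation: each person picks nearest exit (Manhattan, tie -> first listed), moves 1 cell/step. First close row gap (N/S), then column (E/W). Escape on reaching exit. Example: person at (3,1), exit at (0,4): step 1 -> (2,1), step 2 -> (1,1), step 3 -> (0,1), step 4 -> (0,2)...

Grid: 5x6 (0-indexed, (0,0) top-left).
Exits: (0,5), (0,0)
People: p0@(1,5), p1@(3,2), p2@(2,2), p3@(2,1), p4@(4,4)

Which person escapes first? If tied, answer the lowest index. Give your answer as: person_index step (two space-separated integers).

Answer: 0 1

Derivation:
Step 1: p0:(1,5)->(0,5)->EXIT | p1:(3,2)->(2,2) | p2:(2,2)->(1,2) | p3:(2,1)->(1,1) | p4:(4,4)->(3,4)
Step 2: p0:escaped | p1:(2,2)->(1,2) | p2:(1,2)->(0,2) | p3:(1,1)->(0,1) | p4:(3,4)->(2,4)
Step 3: p0:escaped | p1:(1,2)->(0,2) | p2:(0,2)->(0,1) | p3:(0,1)->(0,0)->EXIT | p4:(2,4)->(1,4)
Step 4: p0:escaped | p1:(0,2)->(0,1) | p2:(0,1)->(0,0)->EXIT | p3:escaped | p4:(1,4)->(0,4)
Step 5: p0:escaped | p1:(0,1)->(0,0)->EXIT | p2:escaped | p3:escaped | p4:(0,4)->(0,5)->EXIT
Exit steps: [1, 5, 4, 3, 5]
First to escape: p0 at step 1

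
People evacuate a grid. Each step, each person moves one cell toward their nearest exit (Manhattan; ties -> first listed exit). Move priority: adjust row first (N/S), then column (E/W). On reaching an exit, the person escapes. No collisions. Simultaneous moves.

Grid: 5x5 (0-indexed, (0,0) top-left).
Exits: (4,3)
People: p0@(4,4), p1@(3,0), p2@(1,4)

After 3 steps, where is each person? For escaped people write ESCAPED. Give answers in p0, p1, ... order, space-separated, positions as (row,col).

Step 1: p0:(4,4)->(4,3)->EXIT | p1:(3,0)->(4,0) | p2:(1,4)->(2,4)
Step 2: p0:escaped | p1:(4,0)->(4,1) | p2:(2,4)->(3,4)
Step 3: p0:escaped | p1:(4,1)->(4,2) | p2:(3,4)->(4,4)

ESCAPED (4,2) (4,4)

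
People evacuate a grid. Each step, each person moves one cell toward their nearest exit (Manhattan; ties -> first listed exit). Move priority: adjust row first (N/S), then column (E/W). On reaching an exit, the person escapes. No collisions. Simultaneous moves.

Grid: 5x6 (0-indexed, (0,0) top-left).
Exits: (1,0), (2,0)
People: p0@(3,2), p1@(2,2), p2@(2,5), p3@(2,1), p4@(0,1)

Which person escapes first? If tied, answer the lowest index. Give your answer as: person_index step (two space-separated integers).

Answer: 3 1

Derivation:
Step 1: p0:(3,2)->(2,2) | p1:(2,2)->(2,1) | p2:(2,5)->(2,4) | p3:(2,1)->(2,0)->EXIT | p4:(0,1)->(1,1)
Step 2: p0:(2,2)->(2,1) | p1:(2,1)->(2,0)->EXIT | p2:(2,4)->(2,3) | p3:escaped | p4:(1,1)->(1,0)->EXIT
Step 3: p0:(2,1)->(2,0)->EXIT | p1:escaped | p2:(2,3)->(2,2) | p3:escaped | p4:escaped
Step 4: p0:escaped | p1:escaped | p2:(2,2)->(2,1) | p3:escaped | p4:escaped
Step 5: p0:escaped | p1:escaped | p2:(2,1)->(2,0)->EXIT | p3:escaped | p4:escaped
Exit steps: [3, 2, 5, 1, 2]
First to escape: p3 at step 1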